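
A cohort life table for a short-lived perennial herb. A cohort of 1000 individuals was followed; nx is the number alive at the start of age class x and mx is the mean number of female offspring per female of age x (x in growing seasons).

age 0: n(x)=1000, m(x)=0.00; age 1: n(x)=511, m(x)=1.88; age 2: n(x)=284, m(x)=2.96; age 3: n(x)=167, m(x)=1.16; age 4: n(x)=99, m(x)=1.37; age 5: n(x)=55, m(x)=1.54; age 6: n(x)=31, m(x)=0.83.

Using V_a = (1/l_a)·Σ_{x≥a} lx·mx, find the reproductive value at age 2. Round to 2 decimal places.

lx = nx/n0 = nx/1000: 1, 0.511, 0.284, 0.167, 0.099, 0.055, 0.031
lx·mx for x ≥ 2: 0.84064, 0.19372, 0.13563, 0.0847, 0.02573 → sum = 1.28042
V_2 = 1.28042 / l_2 = 1.28042 / 0.284 = 4.508521… → 4.51

4.51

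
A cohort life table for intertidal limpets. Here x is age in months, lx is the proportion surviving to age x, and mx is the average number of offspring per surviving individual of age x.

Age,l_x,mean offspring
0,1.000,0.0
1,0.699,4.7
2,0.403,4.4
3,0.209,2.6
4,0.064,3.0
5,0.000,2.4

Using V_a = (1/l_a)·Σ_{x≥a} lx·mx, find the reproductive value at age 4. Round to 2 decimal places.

3.00

lx·mx for x ≥ 4: 0.192, 0 → sum = 0.192
V_4 = 0.192 / l_4 = 0.192 / 0.064 = 3 → 3.00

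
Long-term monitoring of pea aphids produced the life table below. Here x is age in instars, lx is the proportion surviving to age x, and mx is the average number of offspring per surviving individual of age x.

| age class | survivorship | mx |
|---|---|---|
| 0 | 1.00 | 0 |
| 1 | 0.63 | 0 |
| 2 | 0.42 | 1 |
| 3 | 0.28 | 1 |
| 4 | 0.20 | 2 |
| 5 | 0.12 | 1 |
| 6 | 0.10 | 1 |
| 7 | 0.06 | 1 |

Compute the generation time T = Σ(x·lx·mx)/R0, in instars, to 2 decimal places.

lx·mx: 0, 0, 0.42, 0.28, 0.4, 0.12, 0.1, 0.06 → R0 = 1.38
x·lx·mx: 0, 0, 0.84, 0.84, 1.6, 0.6, 0.6, 0.42 → Σ = 4.9
T = 4.9 / 1.38 = 3.550725… → 3.55

3.55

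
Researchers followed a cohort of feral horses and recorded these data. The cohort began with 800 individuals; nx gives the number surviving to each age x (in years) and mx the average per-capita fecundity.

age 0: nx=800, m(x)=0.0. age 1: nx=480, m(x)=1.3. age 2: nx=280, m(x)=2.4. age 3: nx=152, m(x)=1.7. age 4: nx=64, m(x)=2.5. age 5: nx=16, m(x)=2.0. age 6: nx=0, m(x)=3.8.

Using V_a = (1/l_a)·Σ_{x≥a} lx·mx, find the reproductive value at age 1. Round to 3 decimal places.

lx = nx/n0 = nx/800: 1, 0.6, 0.35, 0.19, 0.08, 0.02, 0
lx·mx for x ≥ 1: 0.78, 0.84, 0.323, 0.2, 0.04, 0 → sum = 2.183
V_1 = 2.183 / l_1 = 2.183 / 0.6 = 3.638333… → 3.638

3.638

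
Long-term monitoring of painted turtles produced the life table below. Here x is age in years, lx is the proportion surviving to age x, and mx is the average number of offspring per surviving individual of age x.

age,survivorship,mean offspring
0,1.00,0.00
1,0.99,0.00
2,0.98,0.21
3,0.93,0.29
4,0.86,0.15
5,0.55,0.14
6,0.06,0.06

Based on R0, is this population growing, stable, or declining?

declining

R0 = Σ lx·mx = 0 + 0 + 0.2058 + 0.2697 + 0.129 + 0.077 + 0.0036 = 0.6851
R0 < 1, so the population is declining.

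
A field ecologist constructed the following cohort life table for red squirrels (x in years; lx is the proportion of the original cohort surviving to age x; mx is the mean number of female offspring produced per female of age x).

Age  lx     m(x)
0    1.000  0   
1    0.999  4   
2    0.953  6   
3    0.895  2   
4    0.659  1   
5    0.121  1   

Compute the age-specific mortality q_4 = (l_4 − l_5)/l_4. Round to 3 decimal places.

q_4 = (l_4 − l_5) / l_4 = (0.659 − 0.121) / 0.659
     = 0.538 / 0.659 = 0.816388… → 0.816

0.816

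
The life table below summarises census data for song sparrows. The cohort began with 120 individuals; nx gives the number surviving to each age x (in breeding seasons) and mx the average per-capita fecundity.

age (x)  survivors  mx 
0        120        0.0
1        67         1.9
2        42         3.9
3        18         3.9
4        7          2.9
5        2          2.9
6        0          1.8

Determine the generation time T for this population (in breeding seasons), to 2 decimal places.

lx = nx/n0 = nx/120: 1, 0.55833…, 0.35, 0.15, 0.05833…, 0.01667…, 0
lx·mx: 0, 1.060833…, 1.365, 0.585, 0.169167…, 0.048333…, 0 → R0 = 3.228333…
x·lx·mx: 0, 1.060833…, 2.73, 1.755, 0.676667…, 0.241667…, 0 → Σ = 6.464167…
T = 6.464167… / 3.228333… = 2.002323… → 2.00

2.00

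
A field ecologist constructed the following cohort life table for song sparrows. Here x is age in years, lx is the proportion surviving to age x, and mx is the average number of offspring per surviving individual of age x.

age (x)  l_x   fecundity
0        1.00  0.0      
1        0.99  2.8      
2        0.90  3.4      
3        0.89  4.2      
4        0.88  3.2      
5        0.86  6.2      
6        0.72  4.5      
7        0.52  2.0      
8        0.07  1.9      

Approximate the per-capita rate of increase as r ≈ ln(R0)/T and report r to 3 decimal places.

0.799

R0 = Σ lx·mx = 0 + 2.772 + 3.06 + 3.738 + 2.816 + 5.332 + 3.24 + 1.04 + 0.133 = 22.131
Σ x·lx·mx = 85.814; T = 85.814/22.131 = 3.87755…
r ≈ ln(R0)/T = ln(22.131)/3.87755… = 0.7987… → 0.799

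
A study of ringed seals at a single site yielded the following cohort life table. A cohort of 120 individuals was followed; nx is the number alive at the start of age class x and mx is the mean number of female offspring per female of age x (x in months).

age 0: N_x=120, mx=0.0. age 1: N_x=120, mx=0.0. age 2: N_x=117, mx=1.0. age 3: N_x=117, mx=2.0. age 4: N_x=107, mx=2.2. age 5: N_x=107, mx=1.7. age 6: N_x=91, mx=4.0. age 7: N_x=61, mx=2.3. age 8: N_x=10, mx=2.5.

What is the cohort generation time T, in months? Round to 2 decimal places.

lx = nx/n0 = nx/120: 1, 1, 0.975, 0.975, 0.89167…, 0.89167…, 0.75833…, 0.50833…, 0.08333…
lx·mx: 0, 0, 0.975, 1.95, 1.961667…, 1.515833…, 3.033333…, 1.169167…, 0.208333… → R0 = 10.813333…
x·lx·mx: 0, 0, 1.95, 5.85, 7.846667…, 7.579167…, 18.2…, 8.184167…, 1.666667… → Σ = 51.276667…
T = 51.276667… / 10.813333… = 4.741985… → 4.74

4.74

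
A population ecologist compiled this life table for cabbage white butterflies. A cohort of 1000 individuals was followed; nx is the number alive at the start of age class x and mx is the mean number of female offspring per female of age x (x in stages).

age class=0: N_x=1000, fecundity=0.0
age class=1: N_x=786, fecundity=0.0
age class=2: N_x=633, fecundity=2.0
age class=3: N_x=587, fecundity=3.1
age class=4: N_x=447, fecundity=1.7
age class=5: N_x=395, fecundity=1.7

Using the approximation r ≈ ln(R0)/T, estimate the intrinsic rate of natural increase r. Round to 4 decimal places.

0.4734

lx = nx/n0 = nx/1000: 1, 0.786, 0.633, 0.587, 0.447, 0.395
R0 = Σ lx·mx = 0 + 0 + 1.266 + 1.8197 + 0.7599 + 0.6715 = 4.5171
Σ x·lx·mx = 14.3882; T = 14.3882/4.5171 = 3.18527…
r ≈ ln(R0)/T = ln(4.5171)/3.18527… = 0.473388… → 0.4734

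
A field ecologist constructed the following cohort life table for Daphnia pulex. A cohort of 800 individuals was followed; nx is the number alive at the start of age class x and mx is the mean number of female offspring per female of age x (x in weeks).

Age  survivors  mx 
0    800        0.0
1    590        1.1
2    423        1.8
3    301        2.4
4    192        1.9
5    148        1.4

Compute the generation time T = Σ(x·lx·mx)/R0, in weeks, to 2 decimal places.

2.53

lx = nx/n0 = nx/800: 1, 0.7375, 0.52875, 0.37625, 0.24, 0.185
lx·mx: 0, 0.81125, 0.95175, 0.903, 0.456, 0.259 → R0 = 3.381
x·lx·mx: 0, 0.81125, 1.9035, 2.709, 1.824, 1.295 → Σ = 8.54275
T = 8.54275 / 3.381 = 2.526693… → 2.53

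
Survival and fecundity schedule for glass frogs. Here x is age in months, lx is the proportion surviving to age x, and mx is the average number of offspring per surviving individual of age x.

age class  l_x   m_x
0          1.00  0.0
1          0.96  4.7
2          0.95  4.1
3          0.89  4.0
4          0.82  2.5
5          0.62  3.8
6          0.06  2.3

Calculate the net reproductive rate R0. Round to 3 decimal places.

lx·mx by age: 0, 4.512, 3.895, 3.56, 2.05, 2.356, 0.138
R0 = Σ lx·mx = 16.511 → 16.511

16.511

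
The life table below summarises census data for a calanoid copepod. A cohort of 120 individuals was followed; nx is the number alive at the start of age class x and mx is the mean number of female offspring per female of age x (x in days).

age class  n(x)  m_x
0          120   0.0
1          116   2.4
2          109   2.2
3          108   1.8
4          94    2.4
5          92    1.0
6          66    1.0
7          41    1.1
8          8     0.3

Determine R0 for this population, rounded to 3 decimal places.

9.531

lx = nx/n0 = nx/120: 1, 0.96667…, 0.90833…, 0.9, 0.78333…, 0.76667…, 0.55, 0.34167…, 0.06667…
lx·mx by age: 0, 2.32…, 1.998333…, 1.62, 1.88…, 0.766667…, 0.55, 0.375833…, 0.02…
R0 = Σ lx·mx = 9.530833… → 9.531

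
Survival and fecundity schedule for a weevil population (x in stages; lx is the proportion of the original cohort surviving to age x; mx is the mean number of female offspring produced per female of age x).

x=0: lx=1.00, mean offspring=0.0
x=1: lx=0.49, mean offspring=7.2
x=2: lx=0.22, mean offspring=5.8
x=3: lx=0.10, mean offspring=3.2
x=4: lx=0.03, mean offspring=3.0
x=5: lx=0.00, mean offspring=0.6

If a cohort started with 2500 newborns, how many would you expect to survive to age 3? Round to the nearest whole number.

250

Expected survivors = N0 · l_3 = 2500 × 0.10 = 250 → 250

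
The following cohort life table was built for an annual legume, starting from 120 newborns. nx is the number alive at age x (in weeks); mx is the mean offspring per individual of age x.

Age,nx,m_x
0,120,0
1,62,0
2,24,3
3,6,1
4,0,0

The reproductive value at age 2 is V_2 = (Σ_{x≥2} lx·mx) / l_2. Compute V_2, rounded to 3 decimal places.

3.250

lx = nx/n0 = nx/120: 1, 0.51667…, 0.2, 0.05, 0
lx·mx for x ≥ 2: 0.6, 0.05, 0 → sum = 0.65
V_2 = 0.65 / l_2 = 0.65 / 0.2 = 3.25 → 3.250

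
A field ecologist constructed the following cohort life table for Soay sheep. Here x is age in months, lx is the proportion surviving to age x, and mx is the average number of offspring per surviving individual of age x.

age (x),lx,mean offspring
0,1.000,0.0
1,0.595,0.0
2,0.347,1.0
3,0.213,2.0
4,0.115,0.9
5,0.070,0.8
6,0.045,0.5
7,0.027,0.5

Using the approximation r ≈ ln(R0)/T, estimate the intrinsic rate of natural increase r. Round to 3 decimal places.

R0 = Σ lx·mx = 0 + 0 + 0.347 + 0.426 + 0.1035 + 0.056 + 0.0225 + 0.0135 = 0.9685
Σ x·lx·mx = 2.8955; T = 2.8955/0.9685 = 2.98967…
r ≈ ln(R0)/T = ln(0.9685)/2.98967… = -0.01071… → -0.011

-0.011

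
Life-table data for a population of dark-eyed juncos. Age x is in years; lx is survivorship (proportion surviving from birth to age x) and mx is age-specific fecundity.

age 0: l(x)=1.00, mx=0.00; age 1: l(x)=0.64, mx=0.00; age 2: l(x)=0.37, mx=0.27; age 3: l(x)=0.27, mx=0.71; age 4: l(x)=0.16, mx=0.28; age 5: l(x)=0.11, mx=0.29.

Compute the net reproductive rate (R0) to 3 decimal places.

0.368

lx·mx by age: 0, 0, 0.0999, 0.1917, 0.0448, 0.0319
R0 = Σ lx·mx = 0.3683 → 0.368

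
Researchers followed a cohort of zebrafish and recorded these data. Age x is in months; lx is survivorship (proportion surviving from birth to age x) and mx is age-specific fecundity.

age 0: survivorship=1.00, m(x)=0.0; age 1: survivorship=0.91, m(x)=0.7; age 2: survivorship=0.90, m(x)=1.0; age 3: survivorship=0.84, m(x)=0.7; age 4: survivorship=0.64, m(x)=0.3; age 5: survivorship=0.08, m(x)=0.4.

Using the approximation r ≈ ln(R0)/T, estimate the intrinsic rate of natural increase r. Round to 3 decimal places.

0.391

R0 = Σ lx·mx = 0 + 0.637 + 0.9 + 0.588 + 0.192 + 0.032 = 2.349
Σ x·lx·mx = 5.129; T = 5.129/2.349 = 2.18348…
r ≈ ln(R0)/T = ln(2.349)/2.18348… = 0.39111… → 0.391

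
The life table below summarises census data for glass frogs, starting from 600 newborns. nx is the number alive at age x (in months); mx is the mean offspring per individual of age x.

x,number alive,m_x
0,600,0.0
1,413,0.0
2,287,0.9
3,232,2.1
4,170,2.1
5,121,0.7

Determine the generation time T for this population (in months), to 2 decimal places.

lx = nx/n0 = nx/600: 1, 0.68833…, 0.47833…, 0.38667…, 0.28333…, 0.20167…
lx·mx: 0, 0, 0.4305…, 0.812…, 0.595…, 0.141167… → R0 = 1.978667…
x·lx·mx: 0, 0, 0.861…, 2.436…, 2.38…, 0.705833… → Σ = 6.382833…
T = 6.382833… / 1.978667… = 3.225825… → 3.23

3.23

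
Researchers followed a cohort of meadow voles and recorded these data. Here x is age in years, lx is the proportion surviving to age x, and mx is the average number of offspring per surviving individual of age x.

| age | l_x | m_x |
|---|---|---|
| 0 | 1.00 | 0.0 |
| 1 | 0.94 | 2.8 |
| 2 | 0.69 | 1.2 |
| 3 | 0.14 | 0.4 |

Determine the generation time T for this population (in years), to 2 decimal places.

1.27

lx·mx: 0, 2.632, 0.828, 0.056 → R0 = 3.516
x·lx·mx: 0, 2.632, 1.656, 0.168 → Σ = 4.456
T = 4.456 / 3.516 = 1.267349… → 1.27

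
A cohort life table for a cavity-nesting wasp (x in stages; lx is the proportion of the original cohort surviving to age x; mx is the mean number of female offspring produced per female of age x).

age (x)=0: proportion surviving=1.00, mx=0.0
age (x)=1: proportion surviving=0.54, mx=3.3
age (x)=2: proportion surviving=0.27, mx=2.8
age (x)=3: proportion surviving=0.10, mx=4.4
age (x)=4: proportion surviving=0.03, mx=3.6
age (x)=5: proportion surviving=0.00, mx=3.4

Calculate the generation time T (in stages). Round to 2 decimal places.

lx·mx: 0, 1.782, 0.756, 0.44, 0.108, 0 → R0 = 3.086
x·lx·mx: 0, 1.782, 1.512, 1.32, 0.432, 0 → Σ = 5.046
T = 5.046 / 3.086 = 1.635126… → 1.64

1.64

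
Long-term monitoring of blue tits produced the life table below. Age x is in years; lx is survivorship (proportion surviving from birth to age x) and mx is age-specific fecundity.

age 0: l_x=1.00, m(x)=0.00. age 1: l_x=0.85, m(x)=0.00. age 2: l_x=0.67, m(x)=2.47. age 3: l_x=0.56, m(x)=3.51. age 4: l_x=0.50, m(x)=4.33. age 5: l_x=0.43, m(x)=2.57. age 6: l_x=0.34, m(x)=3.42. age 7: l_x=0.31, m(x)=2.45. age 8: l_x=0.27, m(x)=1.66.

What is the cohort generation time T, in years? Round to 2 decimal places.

lx·mx: 0, 0, 1.6549, 1.9656, 2.165, 1.1051, 1.1628, 0.7595, 0.4482 → R0 = 9.2611
x·lx·mx: 0, 0, 3.3098, 5.8968, 8.66, 5.5255, 6.9768, 5.3165, 3.5856 → Σ = 39.271
T = 39.271 / 9.2611 = 4.240425… → 4.24

4.24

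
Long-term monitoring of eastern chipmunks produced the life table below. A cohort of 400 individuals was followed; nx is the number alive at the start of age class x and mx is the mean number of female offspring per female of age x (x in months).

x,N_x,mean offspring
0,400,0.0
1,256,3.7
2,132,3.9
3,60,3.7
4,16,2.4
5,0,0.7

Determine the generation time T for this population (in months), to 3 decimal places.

1.624

lx = nx/n0 = nx/400: 1, 0.64, 0.33, 0.15, 0.04, 0
lx·mx: 0, 2.368, 1.287, 0.555, 0.096, 0 → R0 = 4.306
x·lx·mx: 0, 2.368, 2.574, 1.665, 0.384, 0 → Σ = 6.991
T = 6.991 / 4.306 = 1.623549… → 1.624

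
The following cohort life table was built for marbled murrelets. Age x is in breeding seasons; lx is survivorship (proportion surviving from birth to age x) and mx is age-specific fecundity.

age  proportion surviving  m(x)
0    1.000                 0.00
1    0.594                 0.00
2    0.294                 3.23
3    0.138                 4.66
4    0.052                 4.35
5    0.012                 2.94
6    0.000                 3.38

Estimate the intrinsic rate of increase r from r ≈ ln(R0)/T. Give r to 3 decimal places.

0.233

R0 = Σ lx·mx = 0 + 0 + 0.94962 + 0.64308 + 0.2262 + 0.03528 + 0 = 1.85418
Σ x·lx·mx = 4.90968; T = 4.90968/1.85418 = 2.6479…
r ≈ ln(R0)/T = ln(1.85418)/2.6479… = 0.23318… → 0.233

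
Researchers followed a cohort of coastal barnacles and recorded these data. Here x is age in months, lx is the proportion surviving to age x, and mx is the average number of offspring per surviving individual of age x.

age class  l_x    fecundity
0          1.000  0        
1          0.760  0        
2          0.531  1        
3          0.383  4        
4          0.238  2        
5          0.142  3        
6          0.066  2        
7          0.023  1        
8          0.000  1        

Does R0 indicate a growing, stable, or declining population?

R0 = Σ lx·mx = 0 + 0 + 0.531 + 1.532 + 0.476 + 0.426 + 0.132 + 0.023 + 0 = 3.12
R0 > 1, so the population is growing.

growing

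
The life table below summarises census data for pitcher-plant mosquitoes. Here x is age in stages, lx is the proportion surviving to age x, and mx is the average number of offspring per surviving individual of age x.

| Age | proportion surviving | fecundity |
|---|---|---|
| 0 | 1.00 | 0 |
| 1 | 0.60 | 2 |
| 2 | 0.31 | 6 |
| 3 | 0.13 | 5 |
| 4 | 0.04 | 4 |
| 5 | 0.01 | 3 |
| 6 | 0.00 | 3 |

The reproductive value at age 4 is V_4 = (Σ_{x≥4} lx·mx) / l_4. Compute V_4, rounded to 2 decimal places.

lx·mx for x ≥ 4: 0.16, 0.03, 0 → sum = 0.19
V_4 = 0.19 / l_4 = 0.19 / 0.04 = 4.75 → 4.75

4.75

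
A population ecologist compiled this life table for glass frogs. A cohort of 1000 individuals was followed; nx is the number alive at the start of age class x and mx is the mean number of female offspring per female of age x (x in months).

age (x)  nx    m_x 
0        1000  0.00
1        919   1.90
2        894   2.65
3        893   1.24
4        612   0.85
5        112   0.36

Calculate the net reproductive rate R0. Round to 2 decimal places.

lx = nx/n0 = nx/1000: 1, 0.919, 0.894, 0.893, 0.612, 0.112
lx·mx by age: 0, 1.7461, 2.3691, 1.10732, 0.5202, 0.04032
R0 = Σ lx·mx = 5.78304 → 5.78

5.78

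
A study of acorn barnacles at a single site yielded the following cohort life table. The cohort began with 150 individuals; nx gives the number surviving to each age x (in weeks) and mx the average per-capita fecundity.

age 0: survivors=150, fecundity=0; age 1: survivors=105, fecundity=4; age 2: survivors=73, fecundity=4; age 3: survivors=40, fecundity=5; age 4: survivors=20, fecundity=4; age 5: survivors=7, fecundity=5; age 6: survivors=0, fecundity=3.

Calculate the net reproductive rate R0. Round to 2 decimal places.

6.85

lx = nx/n0 = nx/150: 1, 0.7, 0.48667…, 0.26667…, 0.13333…, 0.04667…, 0
lx·mx by age: 0, 2.8, 1.946667…, 1.333333…, 0.533333…, 0.233333…, 0
R0 = Σ lx·mx = 6.846667… → 6.85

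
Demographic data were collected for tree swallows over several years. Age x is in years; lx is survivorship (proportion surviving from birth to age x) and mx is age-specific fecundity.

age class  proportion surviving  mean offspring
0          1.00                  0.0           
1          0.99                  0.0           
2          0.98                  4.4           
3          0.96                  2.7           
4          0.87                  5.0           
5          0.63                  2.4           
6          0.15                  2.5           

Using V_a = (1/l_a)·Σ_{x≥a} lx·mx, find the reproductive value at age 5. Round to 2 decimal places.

lx·mx for x ≥ 5: 1.512, 0.375 → sum = 1.887
V_5 = 1.887 / l_5 = 1.887 / 0.63 = 2.995238… → 3.00

3.00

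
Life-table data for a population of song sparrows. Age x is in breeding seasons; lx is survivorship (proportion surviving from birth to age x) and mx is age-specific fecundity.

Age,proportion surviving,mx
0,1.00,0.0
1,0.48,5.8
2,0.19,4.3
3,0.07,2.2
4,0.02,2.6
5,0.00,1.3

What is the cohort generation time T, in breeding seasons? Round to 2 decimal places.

lx·mx: 0, 2.784, 0.817, 0.154, 0.052, 0 → R0 = 3.807
x·lx·mx: 0, 2.784, 1.634, 0.462, 0.208, 0 → Σ = 5.088
T = 5.088 / 3.807 = 1.336485… → 1.34

1.34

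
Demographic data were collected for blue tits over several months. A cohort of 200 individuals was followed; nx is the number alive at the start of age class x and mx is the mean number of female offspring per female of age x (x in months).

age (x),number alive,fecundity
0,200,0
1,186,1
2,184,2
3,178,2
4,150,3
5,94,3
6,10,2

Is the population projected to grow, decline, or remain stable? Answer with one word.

growing

lx = nx/n0 = nx/200: 1, 0.93, 0.92, 0.89, 0.75, 0.47, 0.05
R0 = Σ lx·mx = 0 + 0.93 + 1.84 + 1.78 + 2.25 + 1.41 + 0.1 = 8.31
R0 > 1, so the population is growing.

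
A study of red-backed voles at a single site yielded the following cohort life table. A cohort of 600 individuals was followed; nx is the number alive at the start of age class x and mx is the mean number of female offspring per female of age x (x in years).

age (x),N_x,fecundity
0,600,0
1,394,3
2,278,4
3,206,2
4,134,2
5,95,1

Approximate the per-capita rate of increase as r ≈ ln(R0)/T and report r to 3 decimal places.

0.809

lx = nx/n0 = nx/600: 1, 0.65667…, 0.46333…, 0.34333…, 0.22333…, 0.15833…
R0 = Σ lx·mx = 0 + 1.97… + 1.85333… + 0.68667… + 0.44667… + 0.15833… = 5.115…
Σ x·lx·mx = 10.315…; T = 10.315…/5.115… = 2.01662…
r ≈ ln(R0)/T = ln(5.115…)/2.01662… = 0.80936… → 0.809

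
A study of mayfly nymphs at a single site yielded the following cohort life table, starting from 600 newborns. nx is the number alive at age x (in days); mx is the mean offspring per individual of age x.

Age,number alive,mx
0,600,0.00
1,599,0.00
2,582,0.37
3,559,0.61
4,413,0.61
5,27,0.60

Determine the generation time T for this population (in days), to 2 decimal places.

3.08

lx = nx/n0 = nx/600: 1, 0.99833…, 0.97, 0.93167…, 0.68833…, 0.045
lx·mx: 0, 0, 0.3589, 0.568317…, 0.419883…, 0.027 → R0 = 1.3741…
x·lx·mx: 0, 0, 0.7178, 1.70495…, 1.679533…, 0.135 → Σ = 4.237283…
T = 4.237283… / 1.3741… = 3.083679… → 3.08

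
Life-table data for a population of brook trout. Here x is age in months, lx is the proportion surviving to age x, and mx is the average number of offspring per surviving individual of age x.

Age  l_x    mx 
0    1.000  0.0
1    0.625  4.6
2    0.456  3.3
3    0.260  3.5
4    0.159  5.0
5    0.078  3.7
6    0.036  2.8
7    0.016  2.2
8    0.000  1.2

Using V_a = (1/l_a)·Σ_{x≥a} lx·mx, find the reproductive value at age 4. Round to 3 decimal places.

7.670

lx·mx for x ≥ 4: 0.795, 0.2886, 0.1008, 0.0352, 0 → sum = 1.2196
V_4 = 1.2196 / l_4 = 1.2196 / 0.159 = 7.67044… → 7.670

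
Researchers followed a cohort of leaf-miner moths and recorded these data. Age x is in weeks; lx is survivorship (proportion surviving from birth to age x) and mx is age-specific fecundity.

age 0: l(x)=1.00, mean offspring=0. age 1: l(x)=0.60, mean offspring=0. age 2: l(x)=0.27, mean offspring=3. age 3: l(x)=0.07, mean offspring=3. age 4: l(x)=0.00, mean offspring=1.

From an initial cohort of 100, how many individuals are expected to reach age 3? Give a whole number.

7

Expected survivors = N0 · l_3 = 100 × 0.07 = 7 → 7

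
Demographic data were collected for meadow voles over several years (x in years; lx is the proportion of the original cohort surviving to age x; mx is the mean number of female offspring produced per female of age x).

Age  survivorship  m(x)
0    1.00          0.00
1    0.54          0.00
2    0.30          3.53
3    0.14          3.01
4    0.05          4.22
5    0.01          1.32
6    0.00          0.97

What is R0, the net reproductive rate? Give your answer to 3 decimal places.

lx·mx by age: 0, 0, 1.059, 0.4214, 0.211, 0.0132, 0
R0 = Σ lx·mx = 1.7046 → 1.705

1.705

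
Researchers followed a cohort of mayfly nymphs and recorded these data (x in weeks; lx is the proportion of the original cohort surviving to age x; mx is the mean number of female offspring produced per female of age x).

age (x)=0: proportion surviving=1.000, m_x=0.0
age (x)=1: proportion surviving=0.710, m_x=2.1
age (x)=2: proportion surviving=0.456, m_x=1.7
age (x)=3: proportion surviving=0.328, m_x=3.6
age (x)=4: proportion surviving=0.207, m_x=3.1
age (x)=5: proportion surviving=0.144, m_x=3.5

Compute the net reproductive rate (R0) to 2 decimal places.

4.59

lx·mx by age: 0, 1.491, 0.7752, 1.1808, 0.6417, 0.504
R0 = Σ lx·mx = 4.5927 → 4.59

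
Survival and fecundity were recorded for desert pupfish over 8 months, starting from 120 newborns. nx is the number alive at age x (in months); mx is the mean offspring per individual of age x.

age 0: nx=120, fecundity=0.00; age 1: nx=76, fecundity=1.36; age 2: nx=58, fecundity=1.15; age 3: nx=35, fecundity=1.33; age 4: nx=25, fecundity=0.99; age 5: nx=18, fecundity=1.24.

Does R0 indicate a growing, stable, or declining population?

lx = nx/n0 = nx/120: 1, 0.63333…, 0.48333…, 0.29167…, 0.20833…, 0.15
R0 = Σ lx·mx = 0 + 0.861333… + 0.555833… + 0.387917… + 0.20625… + 0.186 = 2.197333…
R0 > 1, so the population is growing.

growing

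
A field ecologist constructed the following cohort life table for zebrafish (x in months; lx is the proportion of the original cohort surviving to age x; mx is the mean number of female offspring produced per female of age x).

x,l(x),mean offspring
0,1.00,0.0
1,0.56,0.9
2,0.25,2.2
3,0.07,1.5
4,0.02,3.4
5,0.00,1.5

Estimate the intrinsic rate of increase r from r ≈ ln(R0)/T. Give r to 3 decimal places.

0.115

R0 = Σ lx·mx = 0 + 0.504 + 0.55 + 0.105 + 0.068 + 0 = 1.227
Σ x·lx·mx = 2.191; T = 2.191/1.227 = 1.78566…
r ≈ ln(R0)/T = ln(1.227)/1.78566… = 0.11456… → 0.115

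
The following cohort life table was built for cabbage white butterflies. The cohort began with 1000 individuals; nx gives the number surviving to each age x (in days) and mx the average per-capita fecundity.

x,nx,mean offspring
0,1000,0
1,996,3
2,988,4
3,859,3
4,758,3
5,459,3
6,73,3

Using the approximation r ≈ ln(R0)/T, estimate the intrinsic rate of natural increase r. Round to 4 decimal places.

lx = nx/n0 = nx/1000: 1, 0.996, 0.988, 0.859, 0.758, 0.459, 0.073
R0 = Σ lx·mx = 0 + 2.988 + 3.952 + 2.577 + 2.274 + 1.377 + 0.219 = 13.387
Σ x·lx·mx = 35.918; T = 35.918/13.387 = 2.68305…
r ≈ ln(R0)/T = ln(13.387)/2.68305… = 0.966916… → 0.9669

0.9669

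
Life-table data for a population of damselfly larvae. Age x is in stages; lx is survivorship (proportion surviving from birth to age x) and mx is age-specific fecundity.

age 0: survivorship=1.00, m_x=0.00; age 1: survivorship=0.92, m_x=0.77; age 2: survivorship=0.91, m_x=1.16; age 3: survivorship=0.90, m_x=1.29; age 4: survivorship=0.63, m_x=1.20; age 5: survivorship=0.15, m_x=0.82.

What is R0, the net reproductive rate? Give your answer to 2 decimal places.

3.80

lx·mx by age: 0, 0.7084, 1.0556, 1.161, 0.756, 0.123
R0 = Σ lx·mx = 3.804 → 3.80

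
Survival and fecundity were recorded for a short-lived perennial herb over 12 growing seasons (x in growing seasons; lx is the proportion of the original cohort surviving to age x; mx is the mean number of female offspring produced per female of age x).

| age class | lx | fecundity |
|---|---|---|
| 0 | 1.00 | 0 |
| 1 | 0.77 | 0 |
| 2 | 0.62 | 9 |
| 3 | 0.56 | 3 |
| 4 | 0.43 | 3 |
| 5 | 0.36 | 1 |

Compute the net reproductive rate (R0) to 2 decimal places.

8.91

lx·mx by age: 0, 0, 5.58, 1.68, 1.29, 0.36
R0 = Σ lx·mx = 8.91 → 8.91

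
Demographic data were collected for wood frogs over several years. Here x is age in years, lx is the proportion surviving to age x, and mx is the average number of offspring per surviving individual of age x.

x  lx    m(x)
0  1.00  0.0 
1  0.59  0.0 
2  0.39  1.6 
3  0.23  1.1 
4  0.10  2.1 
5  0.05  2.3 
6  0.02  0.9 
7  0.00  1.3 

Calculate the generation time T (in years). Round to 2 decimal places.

2.89

lx·mx: 0, 0, 0.624, 0.253, 0.21, 0.115, 0.018, 0 → R0 = 1.22
x·lx·mx: 0, 0, 1.248, 0.759, 0.84, 0.575, 0.108, 0 → Σ = 3.53
T = 3.53 / 1.22 = 2.893443… → 2.89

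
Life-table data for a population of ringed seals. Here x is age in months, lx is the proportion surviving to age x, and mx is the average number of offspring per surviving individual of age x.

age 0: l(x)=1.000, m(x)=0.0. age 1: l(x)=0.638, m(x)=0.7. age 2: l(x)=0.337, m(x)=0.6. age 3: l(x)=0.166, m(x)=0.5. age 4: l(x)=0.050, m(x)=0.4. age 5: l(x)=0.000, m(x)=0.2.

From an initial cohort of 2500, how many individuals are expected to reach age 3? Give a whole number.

415

Expected survivors = N0 · l_3 = 2500 × 0.166 = 415 → 415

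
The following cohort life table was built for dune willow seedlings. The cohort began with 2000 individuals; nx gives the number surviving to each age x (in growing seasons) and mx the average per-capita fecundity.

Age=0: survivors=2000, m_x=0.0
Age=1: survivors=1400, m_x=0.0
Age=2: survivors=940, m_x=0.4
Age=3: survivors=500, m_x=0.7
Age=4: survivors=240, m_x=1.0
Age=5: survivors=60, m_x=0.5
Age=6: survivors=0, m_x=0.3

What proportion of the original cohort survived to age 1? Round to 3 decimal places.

0.700

l_1 = n_1/n_0 = 1400/2000 = 0.7 → 0.700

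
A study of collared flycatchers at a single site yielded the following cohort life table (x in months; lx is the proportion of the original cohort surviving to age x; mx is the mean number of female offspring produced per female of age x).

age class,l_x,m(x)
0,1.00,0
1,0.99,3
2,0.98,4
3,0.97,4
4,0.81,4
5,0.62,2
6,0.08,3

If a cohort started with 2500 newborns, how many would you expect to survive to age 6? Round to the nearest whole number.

200

Expected survivors = N0 · l_6 = 2500 × 0.08 = 200 → 200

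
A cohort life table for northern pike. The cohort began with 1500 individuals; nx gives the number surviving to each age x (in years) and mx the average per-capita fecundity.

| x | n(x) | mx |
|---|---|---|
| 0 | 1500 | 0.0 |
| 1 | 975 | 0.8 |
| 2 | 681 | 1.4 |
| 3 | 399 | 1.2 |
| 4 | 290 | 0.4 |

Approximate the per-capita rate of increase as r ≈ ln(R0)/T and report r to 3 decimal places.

lx = nx/n0 = nx/1500: 1, 0.65, 0.454, 0.266, 0.19333…
R0 = Σ lx·mx = 0 + 0.52 + 0.6356 + 0.3192 + 0.07733… = 1.552133…
Σ x·lx·mx = 3.058133…; T = 3.058133…/1.552133… = 1.97028…
r ≈ ln(R0)/T = ln(1.552133…)/1.97028… = 0.22313… → 0.223

0.223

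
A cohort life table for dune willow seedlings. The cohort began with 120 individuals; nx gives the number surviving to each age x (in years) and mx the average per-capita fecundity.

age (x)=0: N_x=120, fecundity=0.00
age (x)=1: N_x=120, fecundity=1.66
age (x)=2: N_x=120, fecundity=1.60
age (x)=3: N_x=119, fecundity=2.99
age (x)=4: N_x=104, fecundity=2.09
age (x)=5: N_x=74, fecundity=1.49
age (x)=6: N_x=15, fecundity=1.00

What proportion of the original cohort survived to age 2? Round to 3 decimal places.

l_2 = n_2/n_0 = 120/120 = 1 → 1.000

1.000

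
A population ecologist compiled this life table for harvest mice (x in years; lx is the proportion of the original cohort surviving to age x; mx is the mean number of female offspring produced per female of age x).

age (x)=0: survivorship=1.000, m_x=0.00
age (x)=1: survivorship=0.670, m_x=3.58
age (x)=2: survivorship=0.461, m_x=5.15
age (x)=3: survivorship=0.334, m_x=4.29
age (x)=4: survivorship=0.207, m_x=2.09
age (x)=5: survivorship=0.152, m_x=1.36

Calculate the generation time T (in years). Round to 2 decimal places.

2.08

lx·mx: 0, 2.3986, 2.37415, 1.43286, 0.43263, 0.20672 → R0 = 6.84496
x·lx·mx: 0, 2.3986, 4.7483, 4.29858, 1.73052, 1.0336 → Σ = 14.2096
T = 14.2096 / 6.84496 = 2.075922… → 2.08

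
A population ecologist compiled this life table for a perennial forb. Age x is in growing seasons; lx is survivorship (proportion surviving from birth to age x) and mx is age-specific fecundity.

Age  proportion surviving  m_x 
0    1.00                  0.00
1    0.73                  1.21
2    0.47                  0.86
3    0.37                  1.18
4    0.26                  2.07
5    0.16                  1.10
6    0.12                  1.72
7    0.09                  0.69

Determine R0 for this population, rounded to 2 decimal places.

2.71

lx·mx by age: 0, 0.8833, 0.4042, 0.4366, 0.5382, 0.176, 0.2064, 0.0621
R0 = Σ lx·mx = 2.7068 → 2.71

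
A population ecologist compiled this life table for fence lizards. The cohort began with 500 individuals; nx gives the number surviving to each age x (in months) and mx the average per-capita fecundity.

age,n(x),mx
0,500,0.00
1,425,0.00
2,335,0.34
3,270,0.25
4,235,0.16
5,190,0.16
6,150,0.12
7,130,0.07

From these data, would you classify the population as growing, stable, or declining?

declining

lx = nx/n0 = nx/500: 1, 0.85, 0.67, 0.54, 0.47, 0.38, 0.3, 0.26
R0 = Σ lx·mx = 0 + 0 + 0.2278 + 0.135 + 0.0752 + 0.0608 + 0.036 + 0.0182 = 0.553
R0 < 1, so the population is declining.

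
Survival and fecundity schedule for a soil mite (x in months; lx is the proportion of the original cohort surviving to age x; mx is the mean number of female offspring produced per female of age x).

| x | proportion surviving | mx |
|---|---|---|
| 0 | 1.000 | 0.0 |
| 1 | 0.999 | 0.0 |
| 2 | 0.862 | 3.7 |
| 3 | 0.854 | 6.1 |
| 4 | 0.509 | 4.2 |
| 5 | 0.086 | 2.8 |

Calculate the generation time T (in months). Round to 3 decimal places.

lx·mx: 0, 0, 3.1894, 5.2094, 2.1378, 0.2408 → R0 = 10.7774
x·lx·mx: 0, 0, 6.3788, 15.6282, 8.5512, 1.204 → Σ = 31.7622
T = 31.7622 / 10.7774 = 2.947112… → 2.947

2.947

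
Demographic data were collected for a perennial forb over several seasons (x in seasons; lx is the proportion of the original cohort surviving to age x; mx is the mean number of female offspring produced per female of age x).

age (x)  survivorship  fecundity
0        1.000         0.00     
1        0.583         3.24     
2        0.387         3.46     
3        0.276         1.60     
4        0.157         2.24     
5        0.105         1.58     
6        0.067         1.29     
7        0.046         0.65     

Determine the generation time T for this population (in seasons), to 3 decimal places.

2.058

lx·mx: 0, 1.88892, 1.33902, 0.4416, 0.35168, 0.1659, 0.08643, 0.0299 → R0 = 4.30345
x·lx·mx: 0, 1.88892, 2.67804, 1.3248, 1.40672, 0.8295, 0.51858, 0.2093 → Σ = 8.85586
T = 8.85586 / 4.30345 = 2.057851… → 2.058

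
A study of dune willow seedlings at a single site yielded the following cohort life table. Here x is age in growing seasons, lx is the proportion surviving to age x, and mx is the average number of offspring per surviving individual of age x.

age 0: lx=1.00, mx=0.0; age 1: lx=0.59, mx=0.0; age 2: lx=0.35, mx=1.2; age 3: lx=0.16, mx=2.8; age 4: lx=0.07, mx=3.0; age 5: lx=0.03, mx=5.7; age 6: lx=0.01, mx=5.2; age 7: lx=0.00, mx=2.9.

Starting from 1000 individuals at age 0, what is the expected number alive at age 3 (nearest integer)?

160

Expected survivors = N0 · l_3 = 1000 × 0.16 = 160 → 160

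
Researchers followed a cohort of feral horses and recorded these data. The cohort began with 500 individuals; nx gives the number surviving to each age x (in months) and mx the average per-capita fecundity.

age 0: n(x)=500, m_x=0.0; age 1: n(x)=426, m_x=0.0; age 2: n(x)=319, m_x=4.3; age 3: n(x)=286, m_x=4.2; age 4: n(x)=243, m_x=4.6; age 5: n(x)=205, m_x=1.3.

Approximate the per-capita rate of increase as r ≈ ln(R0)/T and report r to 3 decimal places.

lx = nx/n0 = nx/500: 1, 0.852, 0.638, 0.572, 0.486, 0.41
R0 = Σ lx·mx = 0 + 0 + 2.7434 + 2.4024 + 2.2356 + 0.533 = 7.9144
Σ x·lx·mx = 24.3014; T = 24.3014/7.9144 = 3.07053…
r ≈ ln(R0)/T = ln(7.9144)/3.07053… = 0.67372… → 0.674

0.674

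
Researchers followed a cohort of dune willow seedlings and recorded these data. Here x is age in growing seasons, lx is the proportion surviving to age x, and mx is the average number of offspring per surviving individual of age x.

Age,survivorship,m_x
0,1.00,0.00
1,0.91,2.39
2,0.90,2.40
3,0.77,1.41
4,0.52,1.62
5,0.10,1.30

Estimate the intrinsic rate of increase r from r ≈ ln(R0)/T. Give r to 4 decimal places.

R0 = Σ lx·mx = 0 + 2.1749 + 2.16 + 1.0857 + 0.8424 + 0.13 = 6.393
Σ x·lx·mx = 13.7716; T = 13.7716/6.393 = 2.15417…
r ≈ ln(R0)/T = ln(6.393)/2.15417… = 0.861216… → 0.8612

0.8612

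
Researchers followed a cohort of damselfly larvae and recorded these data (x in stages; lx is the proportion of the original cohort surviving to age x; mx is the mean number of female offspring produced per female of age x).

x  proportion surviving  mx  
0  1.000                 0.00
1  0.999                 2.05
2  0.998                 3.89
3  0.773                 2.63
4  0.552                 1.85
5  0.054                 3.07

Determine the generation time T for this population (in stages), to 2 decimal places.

lx·mx: 0, 2.04795, 3.88222, 2.03299, 1.0212, 0.16578 → R0 = 9.15014
x·lx·mx: 0, 2.04795, 7.76444, 6.09897, 4.0848, 0.8289 → Σ = 20.82506
T = 20.82506 / 9.15014 = 2.275928… → 2.28

2.28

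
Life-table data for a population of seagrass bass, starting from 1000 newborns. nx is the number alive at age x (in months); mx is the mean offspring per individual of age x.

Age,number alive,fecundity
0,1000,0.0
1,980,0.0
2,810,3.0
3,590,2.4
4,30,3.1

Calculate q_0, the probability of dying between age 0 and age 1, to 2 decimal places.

0.02

lx = nx/n0 = nx/1000: 1, 0.98, 0.81, 0.59, 0.03
q_0 = (l_0 − l_1) / l_0 = (1 − 0.98) / 1
     = 0.02 / 1 = 0.02 → 0.02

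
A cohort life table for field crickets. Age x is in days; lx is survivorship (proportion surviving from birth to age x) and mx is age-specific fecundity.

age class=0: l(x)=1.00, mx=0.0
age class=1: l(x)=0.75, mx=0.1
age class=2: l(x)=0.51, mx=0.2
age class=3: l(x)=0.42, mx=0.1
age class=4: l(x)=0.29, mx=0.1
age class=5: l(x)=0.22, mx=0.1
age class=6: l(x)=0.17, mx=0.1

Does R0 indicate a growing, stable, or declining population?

declining

R0 = Σ lx·mx = 0 + 0.075 + 0.102 + 0.042 + 0.029 + 0.022 + 0.017 = 0.287
R0 < 1, so the population is declining.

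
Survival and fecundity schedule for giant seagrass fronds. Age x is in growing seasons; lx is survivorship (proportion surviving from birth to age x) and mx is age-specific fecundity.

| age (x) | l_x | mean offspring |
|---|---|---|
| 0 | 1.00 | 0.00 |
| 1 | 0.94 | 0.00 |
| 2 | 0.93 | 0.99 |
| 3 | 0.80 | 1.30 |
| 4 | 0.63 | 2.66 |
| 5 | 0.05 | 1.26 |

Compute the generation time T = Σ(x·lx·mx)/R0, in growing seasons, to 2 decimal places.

lx·mx: 0, 0, 0.9207, 1.04, 1.6758, 0.063 → R0 = 3.6995
x·lx·mx: 0, 0, 1.8414, 3.12, 6.7032, 0.315 → Σ = 11.9796
T = 11.9796 / 3.6995 = 3.238167… → 3.24

3.24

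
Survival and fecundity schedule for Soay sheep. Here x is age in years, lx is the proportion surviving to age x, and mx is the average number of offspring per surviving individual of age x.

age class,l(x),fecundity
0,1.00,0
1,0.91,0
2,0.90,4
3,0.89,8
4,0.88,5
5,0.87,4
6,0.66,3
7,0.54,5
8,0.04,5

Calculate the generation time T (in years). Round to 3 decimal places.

lx·mx: 0, 0, 3.6, 7.12, 4.4, 3.48, 1.98, 2.7, 0.2 → R0 = 23.48
x·lx·mx: 0, 0, 7.2, 21.36, 17.6, 17.4, 11.88, 18.9, 1.6 → Σ = 95.94
T = 95.94 / 23.48 = 4.086031… → 4.086

4.086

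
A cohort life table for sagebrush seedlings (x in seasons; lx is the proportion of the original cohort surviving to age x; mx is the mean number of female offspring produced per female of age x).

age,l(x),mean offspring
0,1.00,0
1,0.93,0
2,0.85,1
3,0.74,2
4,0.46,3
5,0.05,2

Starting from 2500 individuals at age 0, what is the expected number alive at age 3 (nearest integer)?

1850

Expected survivors = N0 · l_3 = 2500 × 0.74 = 1850 → 1850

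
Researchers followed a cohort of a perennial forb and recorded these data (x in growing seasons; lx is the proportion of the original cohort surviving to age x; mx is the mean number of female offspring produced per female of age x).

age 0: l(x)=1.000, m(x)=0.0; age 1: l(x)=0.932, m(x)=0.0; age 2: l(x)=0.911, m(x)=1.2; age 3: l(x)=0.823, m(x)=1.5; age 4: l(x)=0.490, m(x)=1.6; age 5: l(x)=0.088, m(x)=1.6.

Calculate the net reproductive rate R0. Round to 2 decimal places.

3.25

lx·mx by age: 0, 0, 1.0932, 1.2345, 0.784, 0.1408
R0 = Σ lx·mx = 3.2525 → 3.25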